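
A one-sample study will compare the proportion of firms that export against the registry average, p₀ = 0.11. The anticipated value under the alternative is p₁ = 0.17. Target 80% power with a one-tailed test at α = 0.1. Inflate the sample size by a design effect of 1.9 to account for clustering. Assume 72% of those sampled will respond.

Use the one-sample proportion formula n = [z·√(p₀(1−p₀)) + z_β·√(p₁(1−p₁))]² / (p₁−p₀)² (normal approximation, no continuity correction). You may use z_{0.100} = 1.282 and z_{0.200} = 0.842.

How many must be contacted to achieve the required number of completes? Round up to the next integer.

n = 378

n = [z_α·√(p₀q₀) + z_β·√(p₁q₁)]² / (p₁ − p₀)²
  = [1.282·√(0.11·0.89) + 0.842·√(0.17·0.83)]² / (0.06)²
  = [1.282·0.3129 + 0.842·0.3756]² / 0.0036
  = [0.7174]² / 0.0036
  = 142.96
Design effect: 1.9 × 142.96 = 271.63.
Adjust for 72% response: 271.63 / 0.72 = 377.27.
Round up → n = 378.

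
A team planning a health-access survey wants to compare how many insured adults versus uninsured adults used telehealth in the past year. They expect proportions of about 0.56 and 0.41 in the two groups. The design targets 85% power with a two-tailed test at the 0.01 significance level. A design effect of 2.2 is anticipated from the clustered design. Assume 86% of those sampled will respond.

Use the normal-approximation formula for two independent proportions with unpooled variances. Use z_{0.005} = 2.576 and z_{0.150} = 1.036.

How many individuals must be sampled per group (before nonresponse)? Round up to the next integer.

n = 725 per group

n = (z_{α/2} + z_β)² · [p₁(1−p₁) + p₂(1−p₂)] / (p₁ − p₂)²
  = (2.576 + 1.036)² · (0.56·0.44 + 0.41·0.59) / (0.15)²
  = (3.612)² · (0.2464 + 0.2419) / 0.0225
  = 13.0465 · 0.4883 / 0.0225
  = 283.14
Design effect: 2.2 × 283.14 = 622.91.
Adjust for 86% response: 622.91 / 0.86 = 724.31.
Round up → n = 725 per group.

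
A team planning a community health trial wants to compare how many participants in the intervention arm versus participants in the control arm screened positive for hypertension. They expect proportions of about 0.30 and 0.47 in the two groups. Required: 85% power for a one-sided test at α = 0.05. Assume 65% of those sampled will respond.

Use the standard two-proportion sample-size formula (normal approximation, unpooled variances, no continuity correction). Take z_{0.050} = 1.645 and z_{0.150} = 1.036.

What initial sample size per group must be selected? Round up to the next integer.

n = 176 per group

n = (z_α + z_β)² · [p₁(1−p₁) + p₂(1−p₂)] / (p₁ − p₂)²
  = (1.645 + 1.036)² · (0.30·0.70 + 0.47·0.53) / (-0.17)²
  = (2.681)² · (0.2100 + 0.2491) / 0.0289
  = 7.1878 · 0.4591 / 0.0289
  = 114.18
Adjust for 65% response: 114.18 / 0.65 = 175.67.
Round up → n = 176 per group.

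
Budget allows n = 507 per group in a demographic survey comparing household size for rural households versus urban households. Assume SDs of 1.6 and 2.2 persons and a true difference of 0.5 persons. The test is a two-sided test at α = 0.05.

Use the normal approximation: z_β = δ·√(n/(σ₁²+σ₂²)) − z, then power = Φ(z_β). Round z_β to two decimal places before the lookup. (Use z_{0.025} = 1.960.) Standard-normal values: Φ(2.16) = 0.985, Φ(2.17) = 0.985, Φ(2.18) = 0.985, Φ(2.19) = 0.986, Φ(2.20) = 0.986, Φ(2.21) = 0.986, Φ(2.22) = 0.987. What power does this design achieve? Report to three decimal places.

z_β = δ·√(n/(σ₁²+σ₂²)) − z_{α/2}
    = 0.5 · √(507/7.4) − 1.960
    = 0.5 · 8.27729 − 1.960
    = 4.1386 − 1.960 = 2.1786 → 2.18
Power = Φ(2.18) = 0.985.

Power ≈ 0.985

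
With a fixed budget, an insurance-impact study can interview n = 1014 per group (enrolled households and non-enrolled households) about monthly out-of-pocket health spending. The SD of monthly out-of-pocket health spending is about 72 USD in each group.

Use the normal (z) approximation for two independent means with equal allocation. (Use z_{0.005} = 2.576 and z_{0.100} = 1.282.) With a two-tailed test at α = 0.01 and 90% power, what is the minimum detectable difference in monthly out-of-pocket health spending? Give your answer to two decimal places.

δ = (z_{α/2} + z_β) · √((σ₁²+σ₂²)/n)
  = (2.576 + 1.282) · √(10368/1014)
  = 3.858 · √10.2249
  = 3.858 · 3.1976
  = 12.3365

Minimum detectable difference ≈ 12.34 USD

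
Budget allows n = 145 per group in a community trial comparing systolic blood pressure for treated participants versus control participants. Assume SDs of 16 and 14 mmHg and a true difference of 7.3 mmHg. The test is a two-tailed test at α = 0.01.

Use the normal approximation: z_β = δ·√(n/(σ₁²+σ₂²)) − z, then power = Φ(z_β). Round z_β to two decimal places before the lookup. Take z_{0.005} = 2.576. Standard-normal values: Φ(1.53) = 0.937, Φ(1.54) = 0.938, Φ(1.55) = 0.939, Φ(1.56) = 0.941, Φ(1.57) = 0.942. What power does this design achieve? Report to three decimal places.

Power ≈ 0.941

z_β = δ·√(n/(σ₁²+σ₂²)) − z_{α/2}
    = 7.3 · √(145/452) − 2.576
    = 7.3 · 0.56639 − 2.576
    = 4.1346 − 2.576 = 1.5586 → 1.56
Power = Φ(1.56) = 0.941.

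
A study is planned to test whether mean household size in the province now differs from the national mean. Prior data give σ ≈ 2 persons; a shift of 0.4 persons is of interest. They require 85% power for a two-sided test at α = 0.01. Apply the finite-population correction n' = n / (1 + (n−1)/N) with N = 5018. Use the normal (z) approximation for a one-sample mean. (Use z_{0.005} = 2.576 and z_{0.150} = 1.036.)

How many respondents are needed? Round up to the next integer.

n = (z_{α/2} + z_β)² · σ² / δ²
  = (2.576 + 1.036)² · 2² / 0.4²
  = 13.0465 · 4 / 0.16
  = 326.16
Finite-population correction (N = 5018): 326.16 / (1 + (326.16 − 1)/5018) = 306.31.
Round up → n = 307.

n = 307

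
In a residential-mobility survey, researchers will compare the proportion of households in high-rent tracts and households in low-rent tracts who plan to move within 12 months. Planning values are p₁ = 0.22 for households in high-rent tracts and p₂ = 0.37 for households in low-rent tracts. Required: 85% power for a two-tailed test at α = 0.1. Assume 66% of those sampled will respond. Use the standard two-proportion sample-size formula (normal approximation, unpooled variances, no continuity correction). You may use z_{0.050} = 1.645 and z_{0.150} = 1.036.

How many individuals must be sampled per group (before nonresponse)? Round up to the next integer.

n = (z_{α/2} + z_β)² · [p₁(1−p₁) + p₂(1−p₂)] / (p₁ − p₂)²
  = (1.645 + 1.036)² · (0.22·0.78 + 0.37·0.63) / (-0.15)²
  = (2.681)² · (0.1716 + 0.2331) / 0.0225
  = 7.1878 · 0.4047 / 0.0225
  = 129.28
Adjust for 66% response: 129.28 / 0.66 = 195.88.
Round up → n = 196 per group.

n = 196 per group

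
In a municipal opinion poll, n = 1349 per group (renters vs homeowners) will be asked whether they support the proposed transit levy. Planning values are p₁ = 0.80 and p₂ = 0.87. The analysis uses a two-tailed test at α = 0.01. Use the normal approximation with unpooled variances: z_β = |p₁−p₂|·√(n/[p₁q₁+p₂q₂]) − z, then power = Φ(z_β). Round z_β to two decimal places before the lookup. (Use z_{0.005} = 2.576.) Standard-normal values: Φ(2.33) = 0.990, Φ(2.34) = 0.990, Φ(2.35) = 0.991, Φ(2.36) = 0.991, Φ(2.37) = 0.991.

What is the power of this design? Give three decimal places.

z_β = |p₁−p₂|·√(n/[p₁q₁+p₂q₂]) − z_{α/2}
    = 0.07 · √(1349/0.2731) − 2.576
    = 0.07 · 70.2822 − 2.576
    = 4.9198 − 2.576 = 2.3438 → 2.34
Power = Φ(2.34) = 0.990.

Power ≈ 0.990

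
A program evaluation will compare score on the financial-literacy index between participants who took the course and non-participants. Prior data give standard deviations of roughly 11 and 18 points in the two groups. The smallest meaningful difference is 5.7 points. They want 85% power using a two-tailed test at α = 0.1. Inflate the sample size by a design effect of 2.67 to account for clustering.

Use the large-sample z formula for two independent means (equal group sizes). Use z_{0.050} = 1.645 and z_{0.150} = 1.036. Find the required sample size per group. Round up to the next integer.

n = 263 per group

n = (z_{α/2} + z_β)² · (σ₁² + σ₂²) / δ²
  = (1.645 + 1.036)² · (11² + 18² = 445) / 5.7²
  = 7.1878 · 445 / 32.49
  = 98.45
Design effect: 2.67 × 98.45 = 262.85.
Round up → n = 263 per group.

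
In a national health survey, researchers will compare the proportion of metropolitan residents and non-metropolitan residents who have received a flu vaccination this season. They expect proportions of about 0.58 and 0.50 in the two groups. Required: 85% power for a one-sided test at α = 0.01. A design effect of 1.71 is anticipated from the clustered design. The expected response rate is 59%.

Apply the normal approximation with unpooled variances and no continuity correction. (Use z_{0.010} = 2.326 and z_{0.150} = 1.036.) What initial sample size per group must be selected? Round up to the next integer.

n = 2527 per group

n = (z_α + z_β)² · [p₁(1−p₁) + p₂(1−p₂)] / (p₁ − p₂)²
  = (2.326 + 1.036)² · (0.58·0.42 + 0.50·0.50) / (0.08)²
  = (3.362)² · (0.2436 + 0.2500) / 0.0064
  = 11.3030 · 0.4936 / 0.0064
  = 871.75
Design effect: 1.71 × 871.75 = 1490.69.
Adjust for 59% response: 1490.69 / 0.59 = 2526.59.
Round up → n = 2527 per group.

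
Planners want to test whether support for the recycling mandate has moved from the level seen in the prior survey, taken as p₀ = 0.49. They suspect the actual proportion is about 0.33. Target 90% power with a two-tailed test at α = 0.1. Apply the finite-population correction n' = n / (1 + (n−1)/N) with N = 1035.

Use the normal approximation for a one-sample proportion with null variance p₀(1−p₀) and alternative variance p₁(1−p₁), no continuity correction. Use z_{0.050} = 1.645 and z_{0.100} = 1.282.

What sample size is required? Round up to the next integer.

n = 74

n = [z_{α/2}·√(p₀q₀) + z_β·√(p₁q₁)]² / (p₁ − p₀)²
  = [1.645·√(0.49·0.51) + 1.282·√(0.33·0.67)]² / (-0.16)²
  = [1.645·0.4999 + 1.282·0.4702]² / 0.0256
  = [1.4251]² / 0.0256
  = 79.34
Finite-population correction (N = 1035): 79.34 / (1 + (79.34 − 1)/1035) = 73.76.
Round up → n = 74.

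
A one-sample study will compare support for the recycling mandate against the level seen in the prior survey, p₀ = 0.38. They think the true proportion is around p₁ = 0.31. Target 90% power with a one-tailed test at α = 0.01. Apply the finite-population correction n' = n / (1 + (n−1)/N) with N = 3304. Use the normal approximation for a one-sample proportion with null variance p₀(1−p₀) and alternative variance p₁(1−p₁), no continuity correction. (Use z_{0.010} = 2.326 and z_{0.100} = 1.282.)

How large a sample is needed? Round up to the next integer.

n = [z_α·√(p₀q₀) + z_β·√(p₁q₁)]² / (p₁ − p₀)²
  = [2.326·√(0.38·0.62) + 1.282·√(0.31·0.69)]² / (-0.07)²
  = [2.326·0.4854 + 1.282·0.4625]² / 0.0049
  = [1.7219]² / 0.0049
  = 605.11
Finite-population correction (N = 3304): 605.11 / (1 + (605.11 − 1)/3304) = 511.57.
Round up → n = 512.

n = 512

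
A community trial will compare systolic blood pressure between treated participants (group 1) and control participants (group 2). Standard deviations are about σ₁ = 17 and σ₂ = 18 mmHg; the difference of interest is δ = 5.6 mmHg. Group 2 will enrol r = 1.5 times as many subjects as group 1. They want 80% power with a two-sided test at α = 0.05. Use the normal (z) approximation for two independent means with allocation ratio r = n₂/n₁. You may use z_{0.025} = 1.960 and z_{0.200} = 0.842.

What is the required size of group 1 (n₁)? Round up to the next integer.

n₁ = 127

n₁ = (z_{α/2} + z_β)² · (σ₁² + σ₂²/r) / δ²
   = (1.960 + 0.842)² · (17² + 18²/1.5) / 5.6²
   = 7.8512 · (289 + 216) / 31.36
   = 7.8512 · 505 / 31.36
   = 126.43
Round up → n₁ = 127; n₂ = r·n₁ = 1.5 × 127 = 191.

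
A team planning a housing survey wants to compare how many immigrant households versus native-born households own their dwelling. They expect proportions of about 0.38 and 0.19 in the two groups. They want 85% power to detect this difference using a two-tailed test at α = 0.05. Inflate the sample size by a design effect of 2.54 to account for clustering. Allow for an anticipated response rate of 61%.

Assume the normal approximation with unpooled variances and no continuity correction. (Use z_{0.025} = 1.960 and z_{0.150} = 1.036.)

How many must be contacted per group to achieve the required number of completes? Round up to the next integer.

n = 404 per group

n = (z_{α/2} + z_β)² · [p₁(1−p₁) + p₂(1−p₂)] / (p₁ − p₂)²
  = (1.960 + 1.036)² · (0.38·0.62 + 0.19·0.81) / (0.19)²
  = (2.996)² · (0.2356 + 0.1539) / 0.0361
  = 8.9760 · 0.3895 / 0.0361
  = 96.85
Design effect: 2.54 × 96.85 = 245.99.
Adjust for 61% response: 245.99 / 0.61 = 403.26.
Round up → n = 404 per group.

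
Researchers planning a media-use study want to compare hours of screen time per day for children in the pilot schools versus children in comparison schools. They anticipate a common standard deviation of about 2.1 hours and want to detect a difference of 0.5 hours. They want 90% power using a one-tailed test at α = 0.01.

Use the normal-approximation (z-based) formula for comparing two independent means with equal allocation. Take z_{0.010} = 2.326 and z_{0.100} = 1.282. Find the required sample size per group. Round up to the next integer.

n = 460 per group

n = (z_α + z_β)² · (σ₁² + σ₂²) / δ²
  = (2.326 + 1.282)² · (2·2.1² = 8.82) / 0.5²
  = 13.0177 · 8.82 / 0.25
  = 459.26
Round up → n = 460 per group.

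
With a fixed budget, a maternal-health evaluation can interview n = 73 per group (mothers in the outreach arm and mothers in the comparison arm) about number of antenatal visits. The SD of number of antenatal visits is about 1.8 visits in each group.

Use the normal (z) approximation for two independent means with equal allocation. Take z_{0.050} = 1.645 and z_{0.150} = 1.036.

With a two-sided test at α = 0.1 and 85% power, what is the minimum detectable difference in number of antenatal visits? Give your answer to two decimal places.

Minimum detectable difference ≈ 0.80 visits

δ = (z_{α/2} + z_β) · √((σ₁²+σ₂²)/n)
  = (1.645 + 1.036) · √(6.48/73)
  = 2.681 · √0.08877
  = 2.681 · 0.2979
  = 0.7988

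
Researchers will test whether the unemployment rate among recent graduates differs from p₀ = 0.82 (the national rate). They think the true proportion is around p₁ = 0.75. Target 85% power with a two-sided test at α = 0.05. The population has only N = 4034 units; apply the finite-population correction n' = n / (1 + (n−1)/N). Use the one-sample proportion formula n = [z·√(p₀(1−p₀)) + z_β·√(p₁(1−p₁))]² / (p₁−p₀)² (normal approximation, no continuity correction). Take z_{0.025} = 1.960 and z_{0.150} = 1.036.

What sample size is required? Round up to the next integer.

n = 275

n = [z_{α/2}·√(p₀q₀) + z_β·√(p₁q₁)]² / (p₁ − p₀)²
  = [1.960·√(0.82·0.18) + 1.036·√(0.75·0.25)]² / (-0.07)²
  = [1.960·0.3842 + 1.036·0.4330]² / 0.0049
  = [1.2016]² / 0.0049
  = 294.67
Finite-population correction (N = 4034): 294.67 / (1 + (294.67 − 1)/4034) = 274.67.
Round up → n = 275.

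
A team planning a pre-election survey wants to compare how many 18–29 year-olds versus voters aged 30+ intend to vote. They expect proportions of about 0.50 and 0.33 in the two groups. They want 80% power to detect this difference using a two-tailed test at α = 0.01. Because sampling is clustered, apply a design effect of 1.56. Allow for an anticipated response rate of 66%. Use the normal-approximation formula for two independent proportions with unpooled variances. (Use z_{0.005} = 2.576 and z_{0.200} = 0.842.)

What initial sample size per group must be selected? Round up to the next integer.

n = (z_{α/2} + z_β)² · [p₁(1−p₁) + p₂(1−p₂)] / (p₁ − p₂)²
  = (2.576 + 0.842)² · (0.50·0.50 + 0.33·0.67) / (0.17)²
  = (3.418)² · (0.2500 + 0.2211) / 0.0289
  = 11.6827 · 0.4711 / 0.0289
  = 190.44
Design effect: 1.56 × 190.44 = 297.09.
Adjust for 66% response: 297.09 / 0.66 = 450.13.
Round up → n = 451 per group.

n = 451 per group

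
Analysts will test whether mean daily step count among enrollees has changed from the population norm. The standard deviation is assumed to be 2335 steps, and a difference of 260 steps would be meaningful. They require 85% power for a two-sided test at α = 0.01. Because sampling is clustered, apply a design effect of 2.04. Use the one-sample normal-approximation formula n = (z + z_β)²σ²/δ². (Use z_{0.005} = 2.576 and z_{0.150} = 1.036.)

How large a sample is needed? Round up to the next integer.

n = 2147

n = (z_{α/2} + z_β)² · σ² / δ²
  = (2.576 + 1.036)² · 2335² / 260²
  = 13.0465 · 5452225 / 67600
  = 1052.26
Design effect: 2.04 × 1052.26 = 2146.61.
Round up → n = 2147.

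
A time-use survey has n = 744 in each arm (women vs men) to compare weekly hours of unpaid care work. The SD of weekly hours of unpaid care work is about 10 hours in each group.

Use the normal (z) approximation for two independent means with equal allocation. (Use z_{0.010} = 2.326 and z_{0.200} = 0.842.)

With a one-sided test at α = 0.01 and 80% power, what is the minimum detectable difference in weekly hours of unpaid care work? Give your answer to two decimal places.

Minimum detectable difference ≈ 1.64 hours

δ = (z_α + z_β) · √((σ₁²+σ₂²)/n)
  = (2.326 + 0.842) · √(200/744)
  = 3.168 · √0.26882
  = 3.168 · 0.5185
  = 1.6425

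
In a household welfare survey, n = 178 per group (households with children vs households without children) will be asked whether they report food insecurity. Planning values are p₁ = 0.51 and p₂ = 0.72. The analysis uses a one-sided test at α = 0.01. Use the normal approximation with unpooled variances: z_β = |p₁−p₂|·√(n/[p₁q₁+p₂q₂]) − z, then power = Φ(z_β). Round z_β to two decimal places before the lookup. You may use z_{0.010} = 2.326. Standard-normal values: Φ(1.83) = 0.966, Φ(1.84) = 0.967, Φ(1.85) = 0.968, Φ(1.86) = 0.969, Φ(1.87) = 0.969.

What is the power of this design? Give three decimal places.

Power ≈ 0.967

z_β = |p₁−p₂|·√(n/[p₁q₁+p₂q₂]) − z_α
    = 0.21 · √(178/0.4515) − 2.326
    = 0.21 · 19.8555 − 2.326
    = 4.1697 − 2.326 = 1.8437 → 1.84
Power = Φ(1.84) = 0.967.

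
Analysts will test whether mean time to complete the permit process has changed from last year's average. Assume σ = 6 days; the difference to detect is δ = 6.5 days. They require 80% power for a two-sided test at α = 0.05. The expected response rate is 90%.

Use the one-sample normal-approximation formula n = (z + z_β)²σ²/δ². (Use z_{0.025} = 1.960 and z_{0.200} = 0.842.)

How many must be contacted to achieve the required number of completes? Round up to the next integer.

n = (z_{α/2} + z_β)² · σ² / δ²
  = (1.960 + 0.842)² · 6² / 6.5²
  = 7.8512 · 36 / 42.25
  = 6.69
Adjust for 90% response: 6.69 / 0.90 = 7.43.
Round up → n = 8.

n = 8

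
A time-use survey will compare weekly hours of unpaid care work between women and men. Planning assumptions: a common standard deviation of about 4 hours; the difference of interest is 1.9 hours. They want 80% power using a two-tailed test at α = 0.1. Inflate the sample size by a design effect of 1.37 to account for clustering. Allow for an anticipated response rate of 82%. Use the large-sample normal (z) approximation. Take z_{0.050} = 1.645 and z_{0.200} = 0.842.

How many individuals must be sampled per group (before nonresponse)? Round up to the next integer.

n = (z_{α/2} + z_β)² · (σ₁² + σ₂²) / δ²
  = (1.645 + 0.842)² · (2·4² = 32) / 1.9²
  = 6.1852 · 32 / 3.61
  = 54.83
Design effect: 1.37 × 54.83 = 75.11.
Adjust for 82% response: 75.11 / 0.82 = 91.60.
Round up → n = 92 per group.

n = 92 per group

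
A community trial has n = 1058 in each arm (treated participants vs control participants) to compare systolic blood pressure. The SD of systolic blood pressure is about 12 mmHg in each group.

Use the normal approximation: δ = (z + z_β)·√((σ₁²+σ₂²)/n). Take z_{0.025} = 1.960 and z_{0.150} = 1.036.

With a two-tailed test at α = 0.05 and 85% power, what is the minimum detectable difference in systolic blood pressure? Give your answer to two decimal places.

δ = (z_{α/2} + z_β) · √((σ₁²+σ₂²)/n)
  = (1.960 + 1.036) · √(288/1058)
  = 2.996 · √0.27221
  = 2.996 · 0.5217
  = 1.5631

Minimum detectable difference ≈ 1.56 mmHg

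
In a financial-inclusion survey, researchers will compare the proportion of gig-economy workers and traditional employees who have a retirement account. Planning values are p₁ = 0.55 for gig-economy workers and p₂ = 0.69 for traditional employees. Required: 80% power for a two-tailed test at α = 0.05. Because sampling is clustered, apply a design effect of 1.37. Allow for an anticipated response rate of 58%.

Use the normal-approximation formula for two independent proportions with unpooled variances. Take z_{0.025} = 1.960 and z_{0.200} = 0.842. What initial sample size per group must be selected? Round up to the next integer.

n = 437 per group

n = (z_{α/2} + z_β)² · [p₁(1−p₁) + p₂(1−p₂)] / (p₁ − p₂)²
  = (1.960 + 0.842)² · (0.55·0.45 + 0.69·0.31) / (-0.14)²
  = (2.802)² · (0.2475 + 0.2139) / 0.0196
  = 7.8512 · 0.4614 / 0.0196
  = 184.82
Design effect: 1.37 × 184.82 = 253.21.
Adjust for 58% response: 253.21 / 0.58 = 436.57.
Round up → n = 437 per group.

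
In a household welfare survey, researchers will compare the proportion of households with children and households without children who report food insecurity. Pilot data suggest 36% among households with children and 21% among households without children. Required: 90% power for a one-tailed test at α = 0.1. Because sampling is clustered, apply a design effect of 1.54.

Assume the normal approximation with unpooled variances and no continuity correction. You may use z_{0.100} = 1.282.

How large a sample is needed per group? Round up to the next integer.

n = 179 per group

n = (z_α + z_β)² · [p₁(1−p₁) + p₂(1−p₂)] / (p₁ − p₂)²
  = (1.282 + 1.282)² · (0.36·0.64 + 0.21·0.79) / (0.15)²
  = (2.564)² · (0.2304 + 0.1659) / 0.0225
  = 6.5741 · 0.3963 / 0.0225
  = 115.79
Design effect: 1.54 × 115.79 = 178.32.
Round up → n = 179 per group.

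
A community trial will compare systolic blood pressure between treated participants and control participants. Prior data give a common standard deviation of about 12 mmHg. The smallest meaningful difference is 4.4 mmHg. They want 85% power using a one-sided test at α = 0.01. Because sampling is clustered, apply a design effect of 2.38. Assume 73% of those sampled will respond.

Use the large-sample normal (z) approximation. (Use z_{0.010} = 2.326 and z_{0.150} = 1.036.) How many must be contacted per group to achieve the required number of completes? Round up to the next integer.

n = 549 per group

n = (z_α + z_β)² · (σ₁² + σ₂²) / δ²
  = (2.326 + 1.036)² · (2·12² = 288) / 4.4²
  = 11.3030 · 288 / 19.36
  = 168.14
Design effect: 2.38 × 168.14 = 400.18.
Adjust for 73% response: 400.18 / 0.73 = 548.20.
Round up → n = 549 per group.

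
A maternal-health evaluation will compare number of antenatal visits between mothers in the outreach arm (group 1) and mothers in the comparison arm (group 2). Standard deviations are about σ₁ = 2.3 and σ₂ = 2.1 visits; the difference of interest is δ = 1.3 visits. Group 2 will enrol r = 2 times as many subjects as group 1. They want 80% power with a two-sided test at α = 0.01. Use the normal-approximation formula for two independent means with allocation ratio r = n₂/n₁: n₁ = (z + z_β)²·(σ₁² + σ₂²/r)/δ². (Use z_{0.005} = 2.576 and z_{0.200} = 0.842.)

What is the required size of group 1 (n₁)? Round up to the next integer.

n₁ = (z_{α/2} + z_β)² · (σ₁² + σ₂²/r) / δ²
   = (2.576 + 0.842)² · (2.3² + 2.1²/2) / 1.3²
   = 11.6827 · (5.29 + 2.205) / 1.69
   = 11.6827 · 7.495 / 1.69
   = 51.81
Round up → n₁ = 52; n₂ = r·n₁ = 2 × 52 = 104.

n₁ = 52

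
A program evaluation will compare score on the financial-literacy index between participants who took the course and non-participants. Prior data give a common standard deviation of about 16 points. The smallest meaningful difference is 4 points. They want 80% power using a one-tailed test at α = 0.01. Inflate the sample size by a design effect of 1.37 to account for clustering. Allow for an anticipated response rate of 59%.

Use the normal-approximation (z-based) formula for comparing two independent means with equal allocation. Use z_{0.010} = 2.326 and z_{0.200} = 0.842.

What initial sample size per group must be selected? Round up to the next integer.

n = (z_α + z_β)² · (σ₁² + σ₂²) / δ²
  = (2.326 + 0.842)² · (2·16² = 512) / 4²
  = 10.0362 · 512 / 16
  = 321.16
Design effect: 1.37 × 321.16 = 439.99.
Adjust for 59% response: 439.99 / 0.59 = 745.74.
Round up → n = 746 per group.

n = 746 per group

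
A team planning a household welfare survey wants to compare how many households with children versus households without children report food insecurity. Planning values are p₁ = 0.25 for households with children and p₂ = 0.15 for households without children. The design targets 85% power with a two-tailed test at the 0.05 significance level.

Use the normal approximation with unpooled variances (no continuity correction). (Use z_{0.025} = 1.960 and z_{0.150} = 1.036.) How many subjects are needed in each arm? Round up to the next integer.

n = 283 per group

n = (z_{α/2} + z_β)² · [p₁(1−p₁) + p₂(1−p₂)] / (p₁ − p₂)²
  = (1.960 + 1.036)² · (0.25·0.75 + 0.15·0.85) / (0.10)²
  = (2.996)² · (0.1875 + 0.1275) / 0.0100
  = 8.9760 · 0.3150 / 0.0100
  = 282.74
Round up → n = 283 per group.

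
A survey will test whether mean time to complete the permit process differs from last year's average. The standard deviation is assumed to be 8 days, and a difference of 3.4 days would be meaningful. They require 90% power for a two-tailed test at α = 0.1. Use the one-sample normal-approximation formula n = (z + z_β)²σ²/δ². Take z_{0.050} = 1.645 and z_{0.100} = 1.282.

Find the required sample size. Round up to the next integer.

n = 48

n = (z_{α/2} + z_β)² · σ² / δ²
  = (1.645 + 1.282)² · 8² / 3.4²
  = 8.5673 · 64 / 11.56
  = 47.43
Round up → n = 48.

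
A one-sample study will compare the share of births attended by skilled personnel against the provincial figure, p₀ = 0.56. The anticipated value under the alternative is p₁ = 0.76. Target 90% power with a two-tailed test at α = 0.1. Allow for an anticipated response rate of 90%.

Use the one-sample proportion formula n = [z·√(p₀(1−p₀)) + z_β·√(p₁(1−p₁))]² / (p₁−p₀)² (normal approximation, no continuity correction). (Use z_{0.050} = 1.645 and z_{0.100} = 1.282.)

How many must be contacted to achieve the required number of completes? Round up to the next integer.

n = [z_{α/2}·√(p₀q₀) + z_β·√(p₁q₁)]² / (p₁ − p₀)²
  = [1.645·√(0.56·0.44) + 1.282·√(0.76·0.24)]² / (0.20)²
  = [1.645·0.4964 + 1.282·0.4271]² / 0.0400
  = [1.3641]² / 0.0400
  = 46.52
Adjust for 90% response: 46.52 / 0.90 = 51.69.
Round up → n = 52.

n = 52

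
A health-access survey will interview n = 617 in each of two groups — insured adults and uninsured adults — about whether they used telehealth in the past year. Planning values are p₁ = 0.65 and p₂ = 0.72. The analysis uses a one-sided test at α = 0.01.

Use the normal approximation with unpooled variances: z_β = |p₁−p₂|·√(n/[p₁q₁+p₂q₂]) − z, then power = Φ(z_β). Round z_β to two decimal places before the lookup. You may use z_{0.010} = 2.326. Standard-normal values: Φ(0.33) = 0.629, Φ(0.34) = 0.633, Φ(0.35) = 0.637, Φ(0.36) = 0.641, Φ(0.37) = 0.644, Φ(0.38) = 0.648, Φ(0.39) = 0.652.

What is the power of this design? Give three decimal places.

Power ≈ 0.629

z_β = |p₁−p₂|·√(n/[p₁q₁+p₂q₂]) − z_α
    = 0.07 · √(617/0.4291) − 2.326
    = 0.07 · 37.9196 − 2.326
    = 2.6544 − 2.326 = 0.3284 → 0.33
Power = Φ(0.33) = 0.629.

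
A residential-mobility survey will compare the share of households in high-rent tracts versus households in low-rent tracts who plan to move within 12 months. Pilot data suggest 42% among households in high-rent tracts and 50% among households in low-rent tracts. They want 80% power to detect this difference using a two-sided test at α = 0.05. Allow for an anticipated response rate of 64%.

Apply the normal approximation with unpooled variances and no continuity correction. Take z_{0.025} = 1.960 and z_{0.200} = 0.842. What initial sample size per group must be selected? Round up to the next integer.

n = 947 per group

n = (z_{α/2} + z_β)² · [p₁(1−p₁) + p₂(1−p₂)] / (p₁ − p₂)²
  = (1.960 + 0.842)² · (0.42·0.58 + 0.50·0.50) / (-0.08)²
  = (2.802)² · (0.2436 + 0.2500) / 0.0064
  = 7.8512 · 0.4936 / 0.0064
  = 605.52
Adjust for 64% response: 605.52 / 0.64 = 946.13.
Round up → n = 947 per group.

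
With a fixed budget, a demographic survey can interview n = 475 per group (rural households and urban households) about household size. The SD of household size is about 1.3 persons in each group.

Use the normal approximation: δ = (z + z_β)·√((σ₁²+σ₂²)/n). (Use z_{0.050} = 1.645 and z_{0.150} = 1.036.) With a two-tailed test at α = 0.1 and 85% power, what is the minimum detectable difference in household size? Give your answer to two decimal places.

δ = (z_{α/2} + z_β) · √((σ₁²+σ₂²)/n)
  = (1.645 + 1.036) · √(3.38/475)
  = 2.681 · √0.00712
  = 2.681 · 0.0844
  = 0.2262

Minimum detectable difference ≈ 0.23 persons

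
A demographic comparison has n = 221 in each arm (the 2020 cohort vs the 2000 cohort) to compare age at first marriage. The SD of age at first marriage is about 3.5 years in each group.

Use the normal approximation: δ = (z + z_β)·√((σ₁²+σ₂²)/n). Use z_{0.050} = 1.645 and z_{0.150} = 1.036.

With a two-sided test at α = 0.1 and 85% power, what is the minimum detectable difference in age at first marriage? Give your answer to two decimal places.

Minimum detectable difference ≈ 0.89 years

δ = (z_{α/2} + z_β) · √((σ₁²+σ₂²)/n)
  = (1.645 + 1.036) · √(24.5/221)
  = 2.681 · √0.11086
  = 2.681 · 0.3330
  = 0.8927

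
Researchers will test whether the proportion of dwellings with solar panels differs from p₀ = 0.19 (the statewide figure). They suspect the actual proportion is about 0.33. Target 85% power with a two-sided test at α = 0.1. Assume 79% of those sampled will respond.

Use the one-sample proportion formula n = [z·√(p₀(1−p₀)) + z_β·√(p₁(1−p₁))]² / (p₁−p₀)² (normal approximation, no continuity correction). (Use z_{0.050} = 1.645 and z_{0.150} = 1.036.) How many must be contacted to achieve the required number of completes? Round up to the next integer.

n = 83

n = [z_{α/2}·√(p₀q₀) + z_β·√(p₁q₁)]² / (p₁ − p₀)²
  = [1.645·√(0.19·0.81) + 1.036·√(0.33·0.67)]² / (0.14)²
  = [1.645·0.3923 + 1.036·0.4702]² / 0.0196
  = [1.1325]² / 0.0196
  = 65.43
Adjust for 79% response: 65.43 / 0.79 = 82.83.
Round up → n = 83.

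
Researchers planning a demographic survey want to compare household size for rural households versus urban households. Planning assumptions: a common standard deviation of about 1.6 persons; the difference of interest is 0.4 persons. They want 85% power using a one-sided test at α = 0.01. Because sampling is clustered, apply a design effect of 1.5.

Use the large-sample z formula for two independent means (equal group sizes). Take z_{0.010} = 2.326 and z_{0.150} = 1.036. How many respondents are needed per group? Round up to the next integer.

n = 543 per group

n = (z_α + z_β)² · (σ₁² + σ₂²) / δ²
  = (2.326 + 1.036)² · (2·1.6² = 5.12) / 0.4²
  = 11.3030 · 5.12 / 0.16
  = 361.70
Design effect: 1.5 × 361.70 = 542.55.
Round up → n = 543 per group.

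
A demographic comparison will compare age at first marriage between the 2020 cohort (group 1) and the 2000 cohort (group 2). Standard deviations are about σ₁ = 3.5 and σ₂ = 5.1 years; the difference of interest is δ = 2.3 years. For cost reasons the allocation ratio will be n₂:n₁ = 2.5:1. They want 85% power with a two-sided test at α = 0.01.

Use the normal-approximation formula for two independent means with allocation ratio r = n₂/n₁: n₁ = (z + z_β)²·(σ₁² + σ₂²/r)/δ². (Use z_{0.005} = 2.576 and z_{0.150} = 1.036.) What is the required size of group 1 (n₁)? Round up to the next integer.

n₁ = (z_{α/2} + z_β)² · (σ₁² + σ₂²/r) / δ²
   = (2.576 + 1.036)² · (3.5² + 5.1²/2.5) / 2.3²
   = 13.0465 · (12.25 + 10.404) / 5.29
   = 13.0465 · 22.654 / 5.29
   = 55.87
Round up → n₁ = 56; n₂ = r·n₁ = 2.5 × 56 = 140.

n₁ = 56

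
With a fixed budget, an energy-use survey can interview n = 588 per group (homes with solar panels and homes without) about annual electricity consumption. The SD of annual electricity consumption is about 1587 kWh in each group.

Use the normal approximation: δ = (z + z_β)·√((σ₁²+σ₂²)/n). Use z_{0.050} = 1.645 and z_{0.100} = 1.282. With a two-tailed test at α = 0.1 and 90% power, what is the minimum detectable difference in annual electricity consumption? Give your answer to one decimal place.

Minimum detectable difference ≈ 270.9 kWh

δ = (z_{α/2} + z_β) · √((σ₁²+σ₂²)/n)
  = (1.645 + 1.282) · √(5037138/588)
  = 2.927 · √8566.6
  = 2.927 · 92.5557
  = 270.9106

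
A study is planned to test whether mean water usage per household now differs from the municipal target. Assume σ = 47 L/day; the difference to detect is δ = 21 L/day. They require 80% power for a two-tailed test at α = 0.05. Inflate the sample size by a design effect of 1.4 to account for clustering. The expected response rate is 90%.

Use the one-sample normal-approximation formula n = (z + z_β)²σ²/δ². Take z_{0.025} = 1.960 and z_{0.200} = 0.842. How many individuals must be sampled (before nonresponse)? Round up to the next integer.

n = 62

n = (z_{α/2} + z_β)² · σ² / δ²
  = (1.960 + 0.842)² · 47² / 21²
  = 7.8512 · 2209 / 441
  = 39.33
Design effect: 1.4 × 39.33 = 55.06.
Adjust for 90% response: 55.06 / 0.90 = 61.18.
Round up → n = 62.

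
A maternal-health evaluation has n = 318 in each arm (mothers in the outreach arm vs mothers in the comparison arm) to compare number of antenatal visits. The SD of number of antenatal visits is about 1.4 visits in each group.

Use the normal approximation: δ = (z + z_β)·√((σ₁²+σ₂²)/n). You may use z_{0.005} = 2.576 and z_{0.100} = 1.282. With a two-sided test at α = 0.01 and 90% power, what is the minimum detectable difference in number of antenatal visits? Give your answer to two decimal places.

Minimum detectable difference ≈ 0.43 visits

δ = (z_{α/2} + z_β) · √((σ₁²+σ₂²)/n)
  = (2.576 + 1.282) · √(3.92/318)
  = 3.858 · √0.01233
  = 3.858 · 0.1110
  = 0.4283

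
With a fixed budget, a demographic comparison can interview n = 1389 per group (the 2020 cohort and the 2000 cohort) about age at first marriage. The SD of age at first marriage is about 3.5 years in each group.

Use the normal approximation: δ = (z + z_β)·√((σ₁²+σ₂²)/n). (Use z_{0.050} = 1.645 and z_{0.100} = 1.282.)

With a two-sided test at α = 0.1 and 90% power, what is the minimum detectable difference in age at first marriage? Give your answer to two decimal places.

Minimum detectable difference ≈ 0.39 years

δ = (z_{α/2} + z_β) · √((σ₁²+σ₂²)/n)
  = (1.645 + 1.282) · √(24.5/1389)
  = 2.927 · √0.01764
  = 2.927 · 0.1328
  = 0.3887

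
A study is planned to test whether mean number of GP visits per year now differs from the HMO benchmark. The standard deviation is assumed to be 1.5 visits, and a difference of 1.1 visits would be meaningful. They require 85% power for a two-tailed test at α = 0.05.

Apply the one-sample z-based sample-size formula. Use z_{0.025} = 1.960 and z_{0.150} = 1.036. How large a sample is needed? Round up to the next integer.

n = (z_{α/2} + z_β)² · σ² / δ²
  = (1.960 + 1.036)² · 1.5² / 1.1²
  = 8.9760 · 2.25 / 1.21
  = 16.69
Round up → n = 17.

n = 17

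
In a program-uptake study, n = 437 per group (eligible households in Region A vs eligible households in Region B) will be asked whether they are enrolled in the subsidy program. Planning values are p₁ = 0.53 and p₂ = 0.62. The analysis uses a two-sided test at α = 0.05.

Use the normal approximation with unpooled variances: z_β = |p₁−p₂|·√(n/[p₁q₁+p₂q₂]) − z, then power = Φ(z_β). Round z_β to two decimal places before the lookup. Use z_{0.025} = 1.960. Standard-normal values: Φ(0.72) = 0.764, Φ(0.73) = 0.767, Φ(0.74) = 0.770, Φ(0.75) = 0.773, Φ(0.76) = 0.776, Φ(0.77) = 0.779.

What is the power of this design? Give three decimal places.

z_β = |p₁−p₂|·√(n/[p₁q₁+p₂q₂]) − z_{α/2}
    = 0.09 · √(437/0.4847) − 1.960
    = 0.09 · 30.0265 − 1.960
    = 2.7024 − 1.960 = 0.7424 → 0.74
Power = Φ(0.74) = 0.770.

Power ≈ 0.770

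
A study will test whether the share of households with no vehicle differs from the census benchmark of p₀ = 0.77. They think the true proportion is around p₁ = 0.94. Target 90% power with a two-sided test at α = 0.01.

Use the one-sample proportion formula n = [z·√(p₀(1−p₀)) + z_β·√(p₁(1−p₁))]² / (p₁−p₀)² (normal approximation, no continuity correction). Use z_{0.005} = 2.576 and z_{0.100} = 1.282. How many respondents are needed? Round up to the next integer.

n = [z_{α/2}·√(p₀q₀) + z_β·√(p₁q₁)]² / (p₁ − p₀)²
  = [2.576·√(0.77·0.23) + 1.282·√(0.94·0.06)]² / (0.17)²
  = [2.576·0.4208 + 1.282·0.2375]² / 0.0289
  = [1.3885]² / 0.0289
  = 66.71
Round up → n = 67.

n = 67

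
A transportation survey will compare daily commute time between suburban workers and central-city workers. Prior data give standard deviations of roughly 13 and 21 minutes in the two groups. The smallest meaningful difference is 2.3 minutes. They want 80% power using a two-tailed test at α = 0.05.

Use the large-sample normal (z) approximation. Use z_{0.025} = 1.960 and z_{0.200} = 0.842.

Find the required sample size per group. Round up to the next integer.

n = (z_{α/2} + z_β)² · (σ₁² + σ₂²) / δ²
  = (1.960 + 0.842)² · (13² + 21² = 610) / 2.3²
  = 7.8512 · 610 / 5.29
  = 905.34
Round up → n = 906 per group.

n = 906 per group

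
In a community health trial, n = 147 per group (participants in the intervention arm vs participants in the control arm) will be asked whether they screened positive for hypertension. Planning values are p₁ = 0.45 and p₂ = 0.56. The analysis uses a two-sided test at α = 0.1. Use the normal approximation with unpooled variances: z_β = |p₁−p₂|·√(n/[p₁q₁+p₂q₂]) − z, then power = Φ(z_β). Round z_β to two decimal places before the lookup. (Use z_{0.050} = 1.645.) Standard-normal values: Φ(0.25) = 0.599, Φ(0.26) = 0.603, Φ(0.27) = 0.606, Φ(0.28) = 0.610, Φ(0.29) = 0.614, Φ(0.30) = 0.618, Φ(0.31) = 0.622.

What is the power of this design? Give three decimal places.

z_β = |p₁−p₂|·√(n/[p₁q₁+p₂q₂]) − z_{α/2}
    = 0.11 · √(147/0.4939) − 1.645
    = 0.11 · 17.2520 − 1.645
    = 1.8977 − 1.645 = 0.2527 → 0.25
Power = Φ(0.25) = 0.599.

Power ≈ 0.599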